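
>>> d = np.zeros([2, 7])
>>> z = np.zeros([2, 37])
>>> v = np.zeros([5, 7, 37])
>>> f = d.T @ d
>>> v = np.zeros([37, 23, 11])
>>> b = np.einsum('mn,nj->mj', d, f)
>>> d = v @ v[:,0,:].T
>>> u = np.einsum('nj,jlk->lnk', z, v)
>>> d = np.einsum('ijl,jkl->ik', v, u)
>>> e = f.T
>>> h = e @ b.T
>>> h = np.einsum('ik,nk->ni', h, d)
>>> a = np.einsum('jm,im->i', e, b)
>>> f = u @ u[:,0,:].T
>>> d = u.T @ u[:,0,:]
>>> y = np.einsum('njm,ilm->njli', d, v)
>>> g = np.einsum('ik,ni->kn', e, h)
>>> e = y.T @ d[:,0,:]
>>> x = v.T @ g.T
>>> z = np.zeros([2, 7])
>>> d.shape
(11, 2, 11)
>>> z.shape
(2, 7)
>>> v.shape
(37, 23, 11)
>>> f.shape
(23, 2, 23)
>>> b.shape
(2, 7)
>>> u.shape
(23, 2, 11)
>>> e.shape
(37, 23, 2, 11)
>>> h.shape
(37, 7)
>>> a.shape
(2,)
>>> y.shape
(11, 2, 23, 37)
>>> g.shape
(7, 37)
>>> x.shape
(11, 23, 7)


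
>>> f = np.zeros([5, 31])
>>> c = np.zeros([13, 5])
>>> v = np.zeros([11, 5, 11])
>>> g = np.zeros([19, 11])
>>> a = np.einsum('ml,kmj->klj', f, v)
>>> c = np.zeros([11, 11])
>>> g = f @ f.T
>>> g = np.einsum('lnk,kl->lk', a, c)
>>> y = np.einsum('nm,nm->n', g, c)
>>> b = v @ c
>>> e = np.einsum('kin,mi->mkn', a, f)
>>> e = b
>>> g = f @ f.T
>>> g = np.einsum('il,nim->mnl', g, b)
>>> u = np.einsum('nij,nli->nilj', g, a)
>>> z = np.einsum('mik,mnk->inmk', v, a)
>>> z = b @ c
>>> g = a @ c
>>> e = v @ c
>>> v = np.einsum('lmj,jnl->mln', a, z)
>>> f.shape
(5, 31)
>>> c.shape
(11, 11)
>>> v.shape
(31, 11, 5)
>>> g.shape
(11, 31, 11)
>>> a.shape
(11, 31, 11)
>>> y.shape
(11,)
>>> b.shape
(11, 5, 11)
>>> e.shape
(11, 5, 11)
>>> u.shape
(11, 11, 31, 5)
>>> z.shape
(11, 5, 11)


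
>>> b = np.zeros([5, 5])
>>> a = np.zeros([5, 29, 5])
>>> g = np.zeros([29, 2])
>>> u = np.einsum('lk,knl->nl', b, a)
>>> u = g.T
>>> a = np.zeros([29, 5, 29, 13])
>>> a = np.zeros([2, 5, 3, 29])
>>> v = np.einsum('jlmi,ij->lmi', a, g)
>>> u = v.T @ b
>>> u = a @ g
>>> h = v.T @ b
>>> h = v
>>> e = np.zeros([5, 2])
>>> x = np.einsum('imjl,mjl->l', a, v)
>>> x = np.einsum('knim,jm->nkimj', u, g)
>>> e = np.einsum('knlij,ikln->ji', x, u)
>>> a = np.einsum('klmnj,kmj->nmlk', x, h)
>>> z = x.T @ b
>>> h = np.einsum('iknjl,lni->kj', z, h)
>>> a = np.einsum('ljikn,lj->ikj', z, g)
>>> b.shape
(5, 5)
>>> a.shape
(3, 2, 2)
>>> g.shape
(29, 2)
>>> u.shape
(2, 5, 3, 2)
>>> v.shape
(5, 3, 29)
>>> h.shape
(2, 2)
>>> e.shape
(29, 2)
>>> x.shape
(5, 2, 3, 2, 29)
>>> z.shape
(29, 2, 3, 2, 5)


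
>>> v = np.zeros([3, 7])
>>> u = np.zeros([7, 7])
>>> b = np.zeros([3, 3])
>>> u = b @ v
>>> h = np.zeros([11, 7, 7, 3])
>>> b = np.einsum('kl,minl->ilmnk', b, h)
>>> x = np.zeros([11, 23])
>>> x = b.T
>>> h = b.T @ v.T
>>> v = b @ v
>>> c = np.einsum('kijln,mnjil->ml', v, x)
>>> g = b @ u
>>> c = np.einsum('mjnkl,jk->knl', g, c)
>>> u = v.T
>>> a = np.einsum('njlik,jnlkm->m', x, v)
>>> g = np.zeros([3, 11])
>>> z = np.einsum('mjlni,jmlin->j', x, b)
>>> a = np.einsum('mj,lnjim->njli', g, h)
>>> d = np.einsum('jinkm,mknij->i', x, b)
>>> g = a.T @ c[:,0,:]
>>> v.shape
(7, 3, 11, 7, 7)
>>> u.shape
(7, 7, 11, 3, 7)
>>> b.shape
(7, 3, 11, 7, 3)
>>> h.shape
(3, 7, 11, 3, 3)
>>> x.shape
(3, 7, 11, 3, 7)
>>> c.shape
(7, 11, 7)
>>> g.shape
(3, 3, 11, 7)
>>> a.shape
(7, 11, 3, 3)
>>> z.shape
(7,)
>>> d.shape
(7,)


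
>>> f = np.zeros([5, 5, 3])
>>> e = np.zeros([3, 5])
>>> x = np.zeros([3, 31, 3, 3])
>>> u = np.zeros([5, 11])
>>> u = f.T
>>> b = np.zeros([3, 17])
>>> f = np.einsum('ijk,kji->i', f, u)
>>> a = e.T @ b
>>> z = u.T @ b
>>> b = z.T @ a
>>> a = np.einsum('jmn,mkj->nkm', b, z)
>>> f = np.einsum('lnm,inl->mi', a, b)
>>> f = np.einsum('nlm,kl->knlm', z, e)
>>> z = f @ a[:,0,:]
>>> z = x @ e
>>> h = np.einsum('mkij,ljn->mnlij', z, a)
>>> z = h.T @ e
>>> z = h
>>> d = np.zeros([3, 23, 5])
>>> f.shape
(3, 5, 5, 17)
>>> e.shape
(3, 5)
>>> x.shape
(3, 31, 3, 3)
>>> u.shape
(3, 5, 5)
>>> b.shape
(17, 5, 17)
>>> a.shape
(17, 5, 5)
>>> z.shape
(3, 5, 17, 3, 5)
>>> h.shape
(3, 5, 17, 3, 5)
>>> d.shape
(3, 23, 5)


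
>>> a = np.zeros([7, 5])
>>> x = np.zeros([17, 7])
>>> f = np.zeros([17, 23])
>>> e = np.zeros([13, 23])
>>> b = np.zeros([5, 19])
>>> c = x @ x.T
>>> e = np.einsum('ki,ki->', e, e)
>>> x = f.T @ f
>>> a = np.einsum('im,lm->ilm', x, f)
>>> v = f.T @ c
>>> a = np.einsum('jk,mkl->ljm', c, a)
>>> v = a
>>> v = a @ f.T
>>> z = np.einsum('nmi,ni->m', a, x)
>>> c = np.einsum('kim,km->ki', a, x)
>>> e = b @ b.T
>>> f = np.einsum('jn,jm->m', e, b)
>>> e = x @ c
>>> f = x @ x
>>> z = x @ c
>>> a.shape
(23, 17, 23)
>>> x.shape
(23, 23)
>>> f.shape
(23, 23)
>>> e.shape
(23, 17)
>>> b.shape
(5, 19)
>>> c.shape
(23, 17)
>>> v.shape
(23, 17, 17)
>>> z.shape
(23, 17)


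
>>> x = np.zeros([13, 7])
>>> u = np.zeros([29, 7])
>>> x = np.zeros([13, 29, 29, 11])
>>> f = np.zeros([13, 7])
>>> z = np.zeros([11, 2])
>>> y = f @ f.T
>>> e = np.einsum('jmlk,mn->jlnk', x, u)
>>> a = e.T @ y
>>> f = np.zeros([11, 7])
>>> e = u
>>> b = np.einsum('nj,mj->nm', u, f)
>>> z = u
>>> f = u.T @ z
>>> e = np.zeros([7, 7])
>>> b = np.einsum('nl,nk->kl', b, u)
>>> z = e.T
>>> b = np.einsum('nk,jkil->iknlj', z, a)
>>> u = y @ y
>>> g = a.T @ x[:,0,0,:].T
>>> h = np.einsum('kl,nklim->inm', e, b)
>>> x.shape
(13, 29, 29, 11)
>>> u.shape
(13, 13)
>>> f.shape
(7, 7)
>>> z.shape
(7, 7)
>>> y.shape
(13, 13)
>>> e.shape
(7, 7)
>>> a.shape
(11, 7, 29, 13)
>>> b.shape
(29, 7, 7, 13, 11)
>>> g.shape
(13, 29, 7, 13)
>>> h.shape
(13, 29, 11)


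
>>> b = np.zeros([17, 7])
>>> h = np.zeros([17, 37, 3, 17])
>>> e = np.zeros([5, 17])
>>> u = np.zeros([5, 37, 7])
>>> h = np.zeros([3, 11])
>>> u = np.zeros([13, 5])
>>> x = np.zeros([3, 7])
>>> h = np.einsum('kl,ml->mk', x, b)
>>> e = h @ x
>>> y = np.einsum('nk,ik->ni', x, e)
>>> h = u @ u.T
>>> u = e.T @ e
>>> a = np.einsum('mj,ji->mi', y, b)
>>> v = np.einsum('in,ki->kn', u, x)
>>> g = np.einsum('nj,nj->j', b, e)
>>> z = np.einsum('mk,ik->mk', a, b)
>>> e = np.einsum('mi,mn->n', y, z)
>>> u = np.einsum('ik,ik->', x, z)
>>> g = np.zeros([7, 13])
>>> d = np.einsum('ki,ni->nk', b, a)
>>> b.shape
(17, 7)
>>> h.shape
(13, 13)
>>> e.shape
(7,)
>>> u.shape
()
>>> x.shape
(3, 7)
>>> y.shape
(3, 17)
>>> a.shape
(3, 7)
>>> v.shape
(3, 7)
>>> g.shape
(7, 13)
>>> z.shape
(3, 7)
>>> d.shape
(3, 17)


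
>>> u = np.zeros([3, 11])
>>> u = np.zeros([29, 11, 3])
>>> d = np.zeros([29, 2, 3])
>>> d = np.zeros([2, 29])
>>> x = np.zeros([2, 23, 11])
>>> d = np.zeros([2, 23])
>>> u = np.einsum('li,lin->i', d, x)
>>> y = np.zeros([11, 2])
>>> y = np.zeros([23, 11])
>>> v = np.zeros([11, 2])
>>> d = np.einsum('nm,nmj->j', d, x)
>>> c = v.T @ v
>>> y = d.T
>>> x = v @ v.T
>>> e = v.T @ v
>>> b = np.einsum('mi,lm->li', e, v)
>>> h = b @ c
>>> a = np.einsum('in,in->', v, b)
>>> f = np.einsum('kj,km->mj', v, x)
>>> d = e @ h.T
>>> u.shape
(23,)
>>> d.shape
(2, 11)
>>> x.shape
(11, 11)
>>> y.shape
(11,)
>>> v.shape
(11, 2)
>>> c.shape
(2, 2)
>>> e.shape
(2, 2)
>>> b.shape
(11, 2)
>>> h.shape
(11, 2)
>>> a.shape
()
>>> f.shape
(11, 2)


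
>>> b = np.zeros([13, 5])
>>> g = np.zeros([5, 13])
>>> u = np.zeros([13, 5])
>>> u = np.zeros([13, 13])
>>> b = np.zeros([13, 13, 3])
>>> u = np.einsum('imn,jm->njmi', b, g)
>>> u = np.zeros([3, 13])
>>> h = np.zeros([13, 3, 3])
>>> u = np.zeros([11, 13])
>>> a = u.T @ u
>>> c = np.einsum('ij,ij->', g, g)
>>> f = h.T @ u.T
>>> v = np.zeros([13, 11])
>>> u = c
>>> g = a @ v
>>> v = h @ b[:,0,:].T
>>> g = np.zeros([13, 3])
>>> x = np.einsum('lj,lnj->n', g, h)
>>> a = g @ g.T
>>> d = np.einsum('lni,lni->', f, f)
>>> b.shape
(13, 13, 3)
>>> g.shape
(13, 3)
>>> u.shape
()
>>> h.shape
(13, 3, 3)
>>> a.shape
(13, 13)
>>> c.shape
()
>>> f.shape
(3, 3, 11)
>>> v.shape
(13, 3, 13)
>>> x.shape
(3,)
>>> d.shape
()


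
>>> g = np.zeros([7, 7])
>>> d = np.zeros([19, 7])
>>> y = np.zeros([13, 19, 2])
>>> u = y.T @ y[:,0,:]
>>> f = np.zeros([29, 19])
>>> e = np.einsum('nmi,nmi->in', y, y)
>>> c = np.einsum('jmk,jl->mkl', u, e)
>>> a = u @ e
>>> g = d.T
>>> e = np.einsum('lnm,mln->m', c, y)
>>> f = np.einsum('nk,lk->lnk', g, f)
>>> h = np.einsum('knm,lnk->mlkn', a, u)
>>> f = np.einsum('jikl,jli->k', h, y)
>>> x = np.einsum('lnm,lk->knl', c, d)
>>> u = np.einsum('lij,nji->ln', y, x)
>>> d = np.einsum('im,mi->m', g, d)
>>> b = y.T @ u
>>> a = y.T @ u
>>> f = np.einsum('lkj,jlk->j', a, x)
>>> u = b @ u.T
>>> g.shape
(7, 19)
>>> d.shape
(19,)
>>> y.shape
(13, 19, 2)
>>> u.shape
(2, 19, 13)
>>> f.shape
(7,)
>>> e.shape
(13,)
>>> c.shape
(19, 2, 13)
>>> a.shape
(2, 19, 7)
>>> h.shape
(13, 2, 2, 19)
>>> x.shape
(7, 2, 19)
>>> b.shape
(2, 19, 7)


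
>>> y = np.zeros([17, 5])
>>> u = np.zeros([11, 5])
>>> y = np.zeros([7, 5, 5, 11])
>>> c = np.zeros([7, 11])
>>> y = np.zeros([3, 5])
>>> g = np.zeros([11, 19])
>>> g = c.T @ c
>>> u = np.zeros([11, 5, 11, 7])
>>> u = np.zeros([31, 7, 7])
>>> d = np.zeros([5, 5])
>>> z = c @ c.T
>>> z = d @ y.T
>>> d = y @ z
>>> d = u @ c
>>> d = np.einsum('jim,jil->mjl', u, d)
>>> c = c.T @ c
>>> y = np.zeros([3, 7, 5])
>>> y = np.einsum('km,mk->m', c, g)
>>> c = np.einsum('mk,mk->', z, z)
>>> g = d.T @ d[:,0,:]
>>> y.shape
(11,)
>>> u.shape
(31, 7, 7)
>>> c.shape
()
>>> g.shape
(11, 31, 11)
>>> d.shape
(7, 31, 11)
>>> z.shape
(5, 3)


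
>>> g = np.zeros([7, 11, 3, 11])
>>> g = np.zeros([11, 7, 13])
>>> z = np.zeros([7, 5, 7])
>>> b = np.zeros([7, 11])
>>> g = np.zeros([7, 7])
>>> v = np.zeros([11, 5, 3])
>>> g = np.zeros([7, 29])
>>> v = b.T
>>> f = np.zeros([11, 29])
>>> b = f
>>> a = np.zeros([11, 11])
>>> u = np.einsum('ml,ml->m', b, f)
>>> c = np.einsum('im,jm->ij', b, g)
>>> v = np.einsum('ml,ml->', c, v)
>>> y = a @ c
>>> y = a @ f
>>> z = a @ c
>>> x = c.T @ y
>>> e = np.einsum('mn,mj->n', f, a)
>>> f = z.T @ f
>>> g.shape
(7, 29)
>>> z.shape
(11, 7)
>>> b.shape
(11, 29)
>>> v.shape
()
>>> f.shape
(7, 29)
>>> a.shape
(11, 11)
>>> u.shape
(11,)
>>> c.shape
(11, 7)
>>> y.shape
(11, 29)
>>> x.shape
(7, 29)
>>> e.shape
(29,)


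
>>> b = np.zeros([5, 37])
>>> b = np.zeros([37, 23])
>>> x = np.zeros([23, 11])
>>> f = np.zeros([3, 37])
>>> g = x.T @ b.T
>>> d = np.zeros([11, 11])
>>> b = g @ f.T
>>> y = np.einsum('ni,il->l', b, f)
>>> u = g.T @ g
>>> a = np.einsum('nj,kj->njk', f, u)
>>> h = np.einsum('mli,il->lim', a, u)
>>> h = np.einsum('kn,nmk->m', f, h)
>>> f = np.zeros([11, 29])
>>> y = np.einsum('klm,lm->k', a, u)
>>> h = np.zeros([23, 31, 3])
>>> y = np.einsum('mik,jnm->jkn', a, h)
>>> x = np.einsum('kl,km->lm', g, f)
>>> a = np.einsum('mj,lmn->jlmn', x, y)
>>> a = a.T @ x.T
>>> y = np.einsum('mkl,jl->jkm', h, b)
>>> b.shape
(11, 3)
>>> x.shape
(37, 29)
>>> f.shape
(11, 29)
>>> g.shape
(11, 37)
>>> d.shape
(11, 11)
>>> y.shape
(11, 31, 23)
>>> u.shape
(37, 37)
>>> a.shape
(31, 37, 23, 37)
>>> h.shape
(23, 31, 3)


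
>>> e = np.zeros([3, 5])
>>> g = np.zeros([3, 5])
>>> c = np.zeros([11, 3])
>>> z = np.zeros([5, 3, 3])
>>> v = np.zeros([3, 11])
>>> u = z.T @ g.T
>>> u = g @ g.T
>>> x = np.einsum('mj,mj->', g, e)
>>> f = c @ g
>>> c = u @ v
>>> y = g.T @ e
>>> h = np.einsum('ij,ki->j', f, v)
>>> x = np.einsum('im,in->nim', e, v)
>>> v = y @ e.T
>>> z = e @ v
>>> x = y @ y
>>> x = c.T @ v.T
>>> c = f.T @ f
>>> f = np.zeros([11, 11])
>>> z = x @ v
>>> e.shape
(3, 5)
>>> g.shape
(3, 5)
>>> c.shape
(5, 5)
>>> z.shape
(11, 3)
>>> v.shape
(5, 3)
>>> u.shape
(3, 3)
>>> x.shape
(11, 5)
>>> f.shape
(11, 11)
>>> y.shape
(5, 5)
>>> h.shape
(5,)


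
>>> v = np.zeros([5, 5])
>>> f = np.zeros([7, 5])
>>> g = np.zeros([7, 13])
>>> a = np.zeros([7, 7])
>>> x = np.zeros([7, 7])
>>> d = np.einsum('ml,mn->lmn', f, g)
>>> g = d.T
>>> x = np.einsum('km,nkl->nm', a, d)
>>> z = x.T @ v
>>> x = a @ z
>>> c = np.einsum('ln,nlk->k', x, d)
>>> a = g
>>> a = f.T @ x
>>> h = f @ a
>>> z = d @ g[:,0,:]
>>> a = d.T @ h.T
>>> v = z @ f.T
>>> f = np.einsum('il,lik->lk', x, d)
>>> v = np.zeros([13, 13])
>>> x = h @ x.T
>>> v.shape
(13, 13)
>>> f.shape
(5, 13)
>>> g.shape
(13, 7, 5)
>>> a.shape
(13, 7, 7)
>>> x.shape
(7, 7)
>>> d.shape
(5, 7, 13)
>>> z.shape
(5, 7, 5)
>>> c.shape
(13,)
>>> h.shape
(7, 5)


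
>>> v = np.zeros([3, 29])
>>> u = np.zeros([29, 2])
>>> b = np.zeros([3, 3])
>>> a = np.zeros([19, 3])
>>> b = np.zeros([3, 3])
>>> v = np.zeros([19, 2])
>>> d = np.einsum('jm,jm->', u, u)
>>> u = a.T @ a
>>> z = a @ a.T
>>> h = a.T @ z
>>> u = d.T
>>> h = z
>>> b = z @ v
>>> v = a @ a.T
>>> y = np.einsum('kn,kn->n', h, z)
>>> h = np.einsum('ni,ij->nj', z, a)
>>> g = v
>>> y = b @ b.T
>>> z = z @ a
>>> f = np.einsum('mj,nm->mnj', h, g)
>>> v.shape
(19, 19)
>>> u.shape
()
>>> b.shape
(19, 2)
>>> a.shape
(19, 3)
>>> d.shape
()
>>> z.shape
(19, 3)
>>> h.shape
(19, 3)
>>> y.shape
(19, 19)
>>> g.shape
(19, 19)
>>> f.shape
(19, 19, 3)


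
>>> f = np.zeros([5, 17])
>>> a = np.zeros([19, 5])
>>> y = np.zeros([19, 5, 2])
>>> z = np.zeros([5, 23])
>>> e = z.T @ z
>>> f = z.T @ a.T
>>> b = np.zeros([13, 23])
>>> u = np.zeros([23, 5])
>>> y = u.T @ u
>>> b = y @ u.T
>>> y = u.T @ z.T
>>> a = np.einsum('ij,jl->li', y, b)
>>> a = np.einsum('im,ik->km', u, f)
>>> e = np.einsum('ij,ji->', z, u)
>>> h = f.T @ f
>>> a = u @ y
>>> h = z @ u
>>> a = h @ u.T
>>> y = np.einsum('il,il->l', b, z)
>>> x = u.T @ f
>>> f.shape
(23, 19)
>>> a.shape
(5, 23)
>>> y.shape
(23,)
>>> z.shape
(5, 23)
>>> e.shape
()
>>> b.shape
(5, 23)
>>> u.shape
(23, 5)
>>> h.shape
(5, 5)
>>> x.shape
(5, 19)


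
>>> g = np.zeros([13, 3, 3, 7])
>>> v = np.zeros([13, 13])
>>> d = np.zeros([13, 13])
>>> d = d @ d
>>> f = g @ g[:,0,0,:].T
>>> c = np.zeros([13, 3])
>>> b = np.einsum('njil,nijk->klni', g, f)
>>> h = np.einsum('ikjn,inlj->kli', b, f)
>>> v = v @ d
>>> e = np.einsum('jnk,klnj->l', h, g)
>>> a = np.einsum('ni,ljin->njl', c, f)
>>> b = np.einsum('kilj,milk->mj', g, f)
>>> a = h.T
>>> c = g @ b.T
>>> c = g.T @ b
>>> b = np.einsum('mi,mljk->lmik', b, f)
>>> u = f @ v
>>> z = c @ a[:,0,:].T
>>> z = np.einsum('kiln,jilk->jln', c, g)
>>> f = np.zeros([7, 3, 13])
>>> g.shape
(13, 3, 3, 7)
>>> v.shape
(13, 13)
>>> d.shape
(13, 13)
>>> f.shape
(7, 3, 13)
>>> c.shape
(7, 3, 3, 7)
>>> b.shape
(3, 13, 7, 13)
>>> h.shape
(7, 3, 13)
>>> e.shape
(3,)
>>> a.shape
(13, 3, 7)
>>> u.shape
(13, 3, 3, 13)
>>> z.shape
(13, 3, 7)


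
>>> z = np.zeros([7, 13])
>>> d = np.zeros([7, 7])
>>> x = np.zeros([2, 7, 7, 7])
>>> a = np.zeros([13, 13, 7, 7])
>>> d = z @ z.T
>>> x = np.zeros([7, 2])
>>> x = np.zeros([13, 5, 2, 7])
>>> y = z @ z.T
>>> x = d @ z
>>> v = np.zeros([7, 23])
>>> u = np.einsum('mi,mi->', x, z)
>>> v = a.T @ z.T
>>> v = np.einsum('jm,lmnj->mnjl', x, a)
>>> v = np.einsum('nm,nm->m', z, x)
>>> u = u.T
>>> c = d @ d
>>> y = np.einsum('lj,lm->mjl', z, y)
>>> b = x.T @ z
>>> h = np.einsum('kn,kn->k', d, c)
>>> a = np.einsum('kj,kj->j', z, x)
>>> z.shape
(7, 13)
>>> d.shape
(7, 7)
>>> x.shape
(7, 13)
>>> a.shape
(13,)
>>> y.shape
(7, 13, 7)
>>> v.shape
(13,)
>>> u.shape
()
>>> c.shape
(7, 7)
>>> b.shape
(13, 13)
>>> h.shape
(7,)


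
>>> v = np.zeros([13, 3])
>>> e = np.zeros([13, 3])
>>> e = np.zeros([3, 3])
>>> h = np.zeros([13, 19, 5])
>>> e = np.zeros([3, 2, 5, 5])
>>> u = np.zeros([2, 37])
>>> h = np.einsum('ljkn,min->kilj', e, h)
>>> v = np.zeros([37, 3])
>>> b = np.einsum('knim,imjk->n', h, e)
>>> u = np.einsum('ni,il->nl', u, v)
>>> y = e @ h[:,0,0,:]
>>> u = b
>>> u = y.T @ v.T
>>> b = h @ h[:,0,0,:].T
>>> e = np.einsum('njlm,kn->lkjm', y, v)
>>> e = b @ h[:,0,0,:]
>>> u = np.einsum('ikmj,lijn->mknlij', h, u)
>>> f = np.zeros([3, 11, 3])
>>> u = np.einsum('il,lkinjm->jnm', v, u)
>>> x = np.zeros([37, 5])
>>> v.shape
(37, 3)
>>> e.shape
(5, 19, 3, 2)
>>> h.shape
(5, 19, 3, 2)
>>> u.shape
(5, 2, 2)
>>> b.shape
(5, 19, 3, 5)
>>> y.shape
(3, 2, 5, 2)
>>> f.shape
(3, 11, 3)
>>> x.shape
(37, 5)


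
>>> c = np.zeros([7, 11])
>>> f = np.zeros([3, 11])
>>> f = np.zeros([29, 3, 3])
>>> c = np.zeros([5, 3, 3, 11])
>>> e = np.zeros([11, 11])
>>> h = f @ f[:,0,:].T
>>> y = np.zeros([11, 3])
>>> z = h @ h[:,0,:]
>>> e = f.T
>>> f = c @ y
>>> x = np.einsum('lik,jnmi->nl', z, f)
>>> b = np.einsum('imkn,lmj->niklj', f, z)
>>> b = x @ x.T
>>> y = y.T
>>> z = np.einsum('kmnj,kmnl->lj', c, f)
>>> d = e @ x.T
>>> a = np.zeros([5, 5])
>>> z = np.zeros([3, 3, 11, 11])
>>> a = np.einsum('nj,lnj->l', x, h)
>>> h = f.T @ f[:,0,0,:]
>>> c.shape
(5, 3, 3, 11)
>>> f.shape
(5, 3, 3, 3)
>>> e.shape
(3, 3, 29)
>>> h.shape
(3, 3, 3, 3)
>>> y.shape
(3, 11)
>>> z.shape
(3, 3, 11, 11)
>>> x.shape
(3, 29)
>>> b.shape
(3, 3)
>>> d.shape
(3, 3, 3)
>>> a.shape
(29,)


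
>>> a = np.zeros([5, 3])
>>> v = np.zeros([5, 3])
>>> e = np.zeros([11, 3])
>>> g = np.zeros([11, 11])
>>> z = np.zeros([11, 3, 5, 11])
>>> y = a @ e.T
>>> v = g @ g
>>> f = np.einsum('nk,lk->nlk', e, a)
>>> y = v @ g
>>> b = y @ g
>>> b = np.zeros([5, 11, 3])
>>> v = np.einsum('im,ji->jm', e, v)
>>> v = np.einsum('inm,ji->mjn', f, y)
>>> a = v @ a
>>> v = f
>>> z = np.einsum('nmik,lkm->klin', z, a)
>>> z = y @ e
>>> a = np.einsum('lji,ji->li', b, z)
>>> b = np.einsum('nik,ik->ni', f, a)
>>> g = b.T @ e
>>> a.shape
(5, 3)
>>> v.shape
(11, 5, 3)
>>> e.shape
(11, 3)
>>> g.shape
(5, 3)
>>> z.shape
(11, 3)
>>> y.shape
(11, 11)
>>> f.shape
(11, 5, 3)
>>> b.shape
(11, 5)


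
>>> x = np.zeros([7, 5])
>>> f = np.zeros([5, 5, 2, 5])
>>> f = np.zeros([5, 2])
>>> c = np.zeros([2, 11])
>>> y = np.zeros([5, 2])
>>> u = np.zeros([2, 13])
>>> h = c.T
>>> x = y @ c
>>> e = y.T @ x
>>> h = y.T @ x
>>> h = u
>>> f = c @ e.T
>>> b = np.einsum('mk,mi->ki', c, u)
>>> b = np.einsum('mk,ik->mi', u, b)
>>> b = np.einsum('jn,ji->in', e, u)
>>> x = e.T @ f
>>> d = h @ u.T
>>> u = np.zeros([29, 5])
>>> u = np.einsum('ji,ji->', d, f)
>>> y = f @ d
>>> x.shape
(11, 2)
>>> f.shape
(2, 2)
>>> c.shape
(2, 11)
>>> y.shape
(2, 2)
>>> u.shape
()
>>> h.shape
(2, 13)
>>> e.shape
(2, 11)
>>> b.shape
(13, 11)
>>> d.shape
(2, 2)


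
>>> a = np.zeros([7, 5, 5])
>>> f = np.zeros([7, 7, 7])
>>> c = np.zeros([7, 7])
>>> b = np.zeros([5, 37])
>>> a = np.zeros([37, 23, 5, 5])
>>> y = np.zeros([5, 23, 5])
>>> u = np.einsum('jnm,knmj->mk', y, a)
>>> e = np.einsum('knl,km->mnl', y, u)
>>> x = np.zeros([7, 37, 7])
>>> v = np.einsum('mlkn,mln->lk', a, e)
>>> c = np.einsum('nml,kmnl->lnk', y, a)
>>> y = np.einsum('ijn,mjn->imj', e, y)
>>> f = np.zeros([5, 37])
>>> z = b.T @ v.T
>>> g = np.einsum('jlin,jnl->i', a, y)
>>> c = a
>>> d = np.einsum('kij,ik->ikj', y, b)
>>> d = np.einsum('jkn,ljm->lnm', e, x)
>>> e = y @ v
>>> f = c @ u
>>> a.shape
(37, 23, 5, 5)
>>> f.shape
(37, 23, 5, 37)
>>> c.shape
(37, 23, 5, 5)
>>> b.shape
(5, 37)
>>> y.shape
(37, 5, 23)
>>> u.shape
(5, 37)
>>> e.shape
(37, 5, 5)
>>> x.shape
(7, 37, 7)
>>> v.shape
(23, 5)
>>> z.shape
(37, 23)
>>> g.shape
(5,)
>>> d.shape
(7, 5, 7)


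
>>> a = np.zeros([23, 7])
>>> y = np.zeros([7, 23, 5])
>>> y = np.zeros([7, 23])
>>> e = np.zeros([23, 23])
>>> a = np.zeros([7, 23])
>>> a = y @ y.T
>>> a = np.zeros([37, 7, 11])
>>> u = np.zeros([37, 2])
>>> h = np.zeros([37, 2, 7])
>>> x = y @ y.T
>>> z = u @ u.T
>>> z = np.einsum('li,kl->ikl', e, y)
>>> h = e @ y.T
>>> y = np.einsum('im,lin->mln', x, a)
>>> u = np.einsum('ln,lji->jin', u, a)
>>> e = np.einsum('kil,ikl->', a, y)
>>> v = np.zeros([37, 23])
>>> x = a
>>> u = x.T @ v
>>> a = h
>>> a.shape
(23, 7)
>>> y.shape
(7, 37, 11)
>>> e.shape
()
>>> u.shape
(11, 7, 23)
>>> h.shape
(23, 7)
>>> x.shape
(37, 7, 11)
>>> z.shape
(23, 7, 23)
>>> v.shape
(37, 23)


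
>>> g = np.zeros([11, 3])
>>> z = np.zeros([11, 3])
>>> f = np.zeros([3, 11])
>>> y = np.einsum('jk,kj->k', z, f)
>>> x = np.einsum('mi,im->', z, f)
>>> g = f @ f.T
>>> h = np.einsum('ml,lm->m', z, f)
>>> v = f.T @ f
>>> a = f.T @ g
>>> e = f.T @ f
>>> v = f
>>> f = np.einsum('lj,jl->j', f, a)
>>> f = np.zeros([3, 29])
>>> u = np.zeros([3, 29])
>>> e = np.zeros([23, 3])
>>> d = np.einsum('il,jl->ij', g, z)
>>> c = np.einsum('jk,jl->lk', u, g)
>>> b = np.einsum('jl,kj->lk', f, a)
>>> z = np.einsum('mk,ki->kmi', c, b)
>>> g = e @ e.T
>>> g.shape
(23, 23)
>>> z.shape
(29, 3, 11)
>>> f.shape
(3, 29)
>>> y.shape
(3,)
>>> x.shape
()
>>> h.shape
(11,)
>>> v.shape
(3, 11)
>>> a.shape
(11, 3)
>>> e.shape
(23, 3)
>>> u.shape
(3, 29)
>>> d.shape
(3, 11)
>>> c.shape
(3, 29)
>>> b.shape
(29, 11)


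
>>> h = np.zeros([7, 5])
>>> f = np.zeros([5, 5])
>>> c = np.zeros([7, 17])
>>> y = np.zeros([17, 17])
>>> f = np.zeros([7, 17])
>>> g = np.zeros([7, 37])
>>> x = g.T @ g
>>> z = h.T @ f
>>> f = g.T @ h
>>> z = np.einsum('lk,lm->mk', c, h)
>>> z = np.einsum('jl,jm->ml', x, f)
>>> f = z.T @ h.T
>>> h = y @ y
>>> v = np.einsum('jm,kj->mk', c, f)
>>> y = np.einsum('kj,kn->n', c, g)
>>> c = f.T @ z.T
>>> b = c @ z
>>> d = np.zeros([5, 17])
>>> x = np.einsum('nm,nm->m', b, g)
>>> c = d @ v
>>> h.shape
(17, 17)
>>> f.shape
(37, 7)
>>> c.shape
(5, 37)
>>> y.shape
(37,)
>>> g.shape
(7, 37)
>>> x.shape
(37,)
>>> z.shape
(5, 37)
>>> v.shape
(17, 37)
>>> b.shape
(7, 37)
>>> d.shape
(5, 17)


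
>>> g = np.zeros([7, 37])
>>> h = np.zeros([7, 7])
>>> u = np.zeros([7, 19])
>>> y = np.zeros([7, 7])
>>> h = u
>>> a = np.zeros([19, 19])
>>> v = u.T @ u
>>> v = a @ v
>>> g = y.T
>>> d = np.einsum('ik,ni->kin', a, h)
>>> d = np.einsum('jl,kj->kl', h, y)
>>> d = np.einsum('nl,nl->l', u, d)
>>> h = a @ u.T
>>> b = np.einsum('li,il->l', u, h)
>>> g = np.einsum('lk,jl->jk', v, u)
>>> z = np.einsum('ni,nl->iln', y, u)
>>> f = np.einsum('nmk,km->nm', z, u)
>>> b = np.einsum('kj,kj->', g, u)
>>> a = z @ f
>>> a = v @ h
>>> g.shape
(7, 19)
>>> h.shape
(19, 7)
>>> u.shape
(7, 19)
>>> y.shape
(7, 7)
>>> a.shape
(19, 7)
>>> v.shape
(19, 19)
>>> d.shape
(19,)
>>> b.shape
()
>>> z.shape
(7, 19, 7)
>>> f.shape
(7, 19)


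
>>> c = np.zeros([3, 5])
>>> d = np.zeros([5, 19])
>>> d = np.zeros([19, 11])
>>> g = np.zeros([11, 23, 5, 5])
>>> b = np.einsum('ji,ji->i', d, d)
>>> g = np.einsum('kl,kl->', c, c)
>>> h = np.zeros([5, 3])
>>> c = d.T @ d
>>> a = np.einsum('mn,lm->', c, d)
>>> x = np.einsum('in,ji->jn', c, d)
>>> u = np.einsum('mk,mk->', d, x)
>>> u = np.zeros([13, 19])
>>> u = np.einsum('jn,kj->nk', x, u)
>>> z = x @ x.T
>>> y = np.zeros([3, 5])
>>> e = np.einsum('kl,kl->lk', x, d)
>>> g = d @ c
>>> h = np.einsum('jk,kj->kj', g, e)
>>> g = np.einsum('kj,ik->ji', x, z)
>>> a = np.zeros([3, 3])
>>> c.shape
(11, 11)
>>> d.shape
(19, 11)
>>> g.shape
(11, 19)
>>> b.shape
(11,)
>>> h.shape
(11, 19)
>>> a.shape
(3, 3)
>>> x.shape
(19, 11)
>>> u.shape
(11, 13)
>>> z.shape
(19, 19)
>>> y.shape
(3, 5)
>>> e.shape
(11, 19)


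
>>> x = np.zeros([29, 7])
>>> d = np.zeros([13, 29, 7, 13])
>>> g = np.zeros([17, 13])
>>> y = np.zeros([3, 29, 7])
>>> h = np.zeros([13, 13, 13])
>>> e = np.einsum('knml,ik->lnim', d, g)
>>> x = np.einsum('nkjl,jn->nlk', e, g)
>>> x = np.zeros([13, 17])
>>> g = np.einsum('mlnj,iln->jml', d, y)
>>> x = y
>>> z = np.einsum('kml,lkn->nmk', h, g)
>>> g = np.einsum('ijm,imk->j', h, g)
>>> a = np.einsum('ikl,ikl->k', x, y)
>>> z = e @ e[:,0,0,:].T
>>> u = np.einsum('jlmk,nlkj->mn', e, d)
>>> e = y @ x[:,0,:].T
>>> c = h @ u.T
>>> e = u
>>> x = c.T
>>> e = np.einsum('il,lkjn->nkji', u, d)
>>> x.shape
(17, 13, 13)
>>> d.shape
(13, 29, 7, 13)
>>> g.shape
(13,)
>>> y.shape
(3, 29, 7)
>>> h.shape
(13, 13, 13)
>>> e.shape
(13, 29, 7, 17)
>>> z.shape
(13, 29, 17, 13)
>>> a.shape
(29,)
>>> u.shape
(17, 13)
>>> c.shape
(13, 13, 17)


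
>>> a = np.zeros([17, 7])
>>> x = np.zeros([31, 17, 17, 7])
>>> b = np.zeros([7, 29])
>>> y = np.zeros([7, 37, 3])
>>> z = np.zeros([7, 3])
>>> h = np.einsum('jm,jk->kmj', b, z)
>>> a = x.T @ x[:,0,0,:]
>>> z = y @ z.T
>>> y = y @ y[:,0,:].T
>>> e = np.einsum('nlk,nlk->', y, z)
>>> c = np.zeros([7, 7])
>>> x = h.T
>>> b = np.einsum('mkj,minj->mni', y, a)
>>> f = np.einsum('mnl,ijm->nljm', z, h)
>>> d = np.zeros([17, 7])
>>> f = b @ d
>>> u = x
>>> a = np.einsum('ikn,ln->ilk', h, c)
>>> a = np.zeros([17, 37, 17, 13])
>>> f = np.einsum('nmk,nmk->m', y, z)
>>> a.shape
(17, 37, 17, 13)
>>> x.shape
(7, 29, 3)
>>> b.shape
(7, 17, 17)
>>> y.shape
(7, 37, 7)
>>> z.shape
(7, 37, 7)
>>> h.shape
(3, 29, 7)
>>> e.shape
()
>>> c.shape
(7, 7)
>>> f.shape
(37,)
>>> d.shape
(17, 7)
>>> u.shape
(7, 29, 3)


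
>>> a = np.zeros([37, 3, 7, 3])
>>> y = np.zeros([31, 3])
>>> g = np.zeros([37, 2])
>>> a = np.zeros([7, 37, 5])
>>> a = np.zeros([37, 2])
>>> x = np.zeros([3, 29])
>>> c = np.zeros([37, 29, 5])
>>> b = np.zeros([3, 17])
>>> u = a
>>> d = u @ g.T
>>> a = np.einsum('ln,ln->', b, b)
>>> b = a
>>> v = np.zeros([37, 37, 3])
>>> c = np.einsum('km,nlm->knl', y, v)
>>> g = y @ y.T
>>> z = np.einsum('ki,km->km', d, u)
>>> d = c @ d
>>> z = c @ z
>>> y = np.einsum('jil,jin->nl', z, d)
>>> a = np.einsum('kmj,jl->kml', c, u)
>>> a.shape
(31, 37, 2)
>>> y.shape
(37, 2)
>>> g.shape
(31, 31)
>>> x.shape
(3, 29)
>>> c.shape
(31, 37, 37)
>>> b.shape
()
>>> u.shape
(37, 2)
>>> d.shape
(31, 37, 37)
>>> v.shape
(37, 37, 3)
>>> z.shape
(31, 37, 2)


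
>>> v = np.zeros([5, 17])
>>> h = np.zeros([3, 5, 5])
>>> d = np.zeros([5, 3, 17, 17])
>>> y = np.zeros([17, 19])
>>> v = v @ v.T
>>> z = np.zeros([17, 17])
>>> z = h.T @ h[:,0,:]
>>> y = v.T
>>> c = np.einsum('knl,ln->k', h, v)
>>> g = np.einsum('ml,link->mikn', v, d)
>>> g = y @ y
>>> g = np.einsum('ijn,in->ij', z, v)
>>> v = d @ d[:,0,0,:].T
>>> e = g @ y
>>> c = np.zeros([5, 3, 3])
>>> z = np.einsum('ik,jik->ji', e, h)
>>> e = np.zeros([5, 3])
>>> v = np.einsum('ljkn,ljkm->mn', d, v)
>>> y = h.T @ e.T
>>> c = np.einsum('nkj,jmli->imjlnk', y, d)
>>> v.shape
(5, 17)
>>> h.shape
(3, 5, 5)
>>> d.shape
(5, 3, 17, 17)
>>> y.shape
(5, 5, 5)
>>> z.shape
(3, 5)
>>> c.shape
(17, 3, 5, 17, 5, 5)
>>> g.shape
(5, 5)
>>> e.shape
(5, 3)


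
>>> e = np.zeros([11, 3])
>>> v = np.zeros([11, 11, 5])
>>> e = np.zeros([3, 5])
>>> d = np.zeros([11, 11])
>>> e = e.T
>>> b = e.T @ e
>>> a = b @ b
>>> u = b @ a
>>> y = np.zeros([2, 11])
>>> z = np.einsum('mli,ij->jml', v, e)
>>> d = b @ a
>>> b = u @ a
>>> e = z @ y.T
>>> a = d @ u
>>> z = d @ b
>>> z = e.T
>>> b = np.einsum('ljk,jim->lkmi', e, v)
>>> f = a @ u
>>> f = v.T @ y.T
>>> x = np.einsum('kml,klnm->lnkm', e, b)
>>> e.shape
(3, 11, 2)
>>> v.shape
(11, 11, 5)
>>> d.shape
(3, 3)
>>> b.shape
(3, 2, 5, 11)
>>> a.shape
(3, 3)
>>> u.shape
(3, 3)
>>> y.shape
(2, 11)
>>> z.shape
(2, 11, 3)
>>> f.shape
(5, 11, 2)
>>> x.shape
(2, 5, 3, 11)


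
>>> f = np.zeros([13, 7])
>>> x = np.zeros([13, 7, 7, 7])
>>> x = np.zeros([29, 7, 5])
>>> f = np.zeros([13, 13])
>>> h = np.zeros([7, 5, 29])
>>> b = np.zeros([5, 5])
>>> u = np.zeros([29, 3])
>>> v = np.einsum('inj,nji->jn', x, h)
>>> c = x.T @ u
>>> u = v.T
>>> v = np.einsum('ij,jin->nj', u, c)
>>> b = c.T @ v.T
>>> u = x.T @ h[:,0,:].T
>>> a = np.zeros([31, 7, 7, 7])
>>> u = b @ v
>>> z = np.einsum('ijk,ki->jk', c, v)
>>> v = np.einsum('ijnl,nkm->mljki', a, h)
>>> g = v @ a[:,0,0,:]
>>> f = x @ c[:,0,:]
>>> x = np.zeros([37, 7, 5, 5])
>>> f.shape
(29, 7, 3)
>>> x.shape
(37, 7, 5, 5)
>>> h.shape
(7, 5, 29)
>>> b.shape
(3, 7, 3)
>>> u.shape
(3, 7, 5)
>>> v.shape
(29, 7, 7, 5, 31)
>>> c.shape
(5, 7, 3)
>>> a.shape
(31, 7, 7, 7)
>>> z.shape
(7, 3)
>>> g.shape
(29, 7, 7, 5, 7)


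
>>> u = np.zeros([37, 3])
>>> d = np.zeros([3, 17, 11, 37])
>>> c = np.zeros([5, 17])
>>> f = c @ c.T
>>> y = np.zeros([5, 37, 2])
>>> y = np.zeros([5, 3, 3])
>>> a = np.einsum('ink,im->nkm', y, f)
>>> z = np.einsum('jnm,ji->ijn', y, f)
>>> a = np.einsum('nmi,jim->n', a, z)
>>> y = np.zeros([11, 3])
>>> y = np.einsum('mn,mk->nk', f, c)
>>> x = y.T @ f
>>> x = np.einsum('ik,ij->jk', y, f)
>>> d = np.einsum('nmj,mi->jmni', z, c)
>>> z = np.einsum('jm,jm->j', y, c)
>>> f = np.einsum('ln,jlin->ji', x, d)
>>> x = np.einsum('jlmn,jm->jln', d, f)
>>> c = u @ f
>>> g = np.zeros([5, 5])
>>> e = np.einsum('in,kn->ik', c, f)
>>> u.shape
(37, 3)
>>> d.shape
(3, 5, 5, 17)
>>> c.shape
(37, 5)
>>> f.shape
(3, 5)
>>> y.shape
(5, 17)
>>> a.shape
(3,)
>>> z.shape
(5,)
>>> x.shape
(3, 5, 17)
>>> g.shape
(5, 5)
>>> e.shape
(37, 3)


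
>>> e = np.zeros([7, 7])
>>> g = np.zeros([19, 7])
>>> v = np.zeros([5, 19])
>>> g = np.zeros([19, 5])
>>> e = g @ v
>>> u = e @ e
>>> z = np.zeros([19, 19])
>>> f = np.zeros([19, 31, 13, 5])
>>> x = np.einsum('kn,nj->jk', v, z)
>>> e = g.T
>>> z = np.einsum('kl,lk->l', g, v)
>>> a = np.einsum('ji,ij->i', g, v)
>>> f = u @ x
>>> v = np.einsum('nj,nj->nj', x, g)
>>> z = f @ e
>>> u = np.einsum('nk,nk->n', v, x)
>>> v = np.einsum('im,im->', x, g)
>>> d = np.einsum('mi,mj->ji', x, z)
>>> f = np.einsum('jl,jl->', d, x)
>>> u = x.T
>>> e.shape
(5, 19)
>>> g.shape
(19, 5)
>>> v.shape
()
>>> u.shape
(5, 19)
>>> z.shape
(19, 19)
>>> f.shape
()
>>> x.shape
(19, 5)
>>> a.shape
(5,)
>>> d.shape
(19, 5)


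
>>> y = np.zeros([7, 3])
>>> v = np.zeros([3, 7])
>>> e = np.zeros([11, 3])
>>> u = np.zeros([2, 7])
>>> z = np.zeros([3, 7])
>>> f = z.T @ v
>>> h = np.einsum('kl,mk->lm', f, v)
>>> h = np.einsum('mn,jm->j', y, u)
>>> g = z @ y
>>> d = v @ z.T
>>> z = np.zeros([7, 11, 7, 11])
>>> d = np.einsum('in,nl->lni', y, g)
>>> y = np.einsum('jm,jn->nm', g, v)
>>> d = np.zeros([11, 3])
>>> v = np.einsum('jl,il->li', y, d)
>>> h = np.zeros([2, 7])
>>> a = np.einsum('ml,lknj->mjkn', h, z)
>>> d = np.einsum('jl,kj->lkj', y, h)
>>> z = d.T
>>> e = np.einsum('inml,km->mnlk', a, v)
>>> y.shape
(7, 3)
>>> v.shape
(3, 11)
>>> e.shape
(11, 11, 7, 3)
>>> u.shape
(2, 7)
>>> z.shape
(7, 2, 3)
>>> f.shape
(7, 7)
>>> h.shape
(2, 7)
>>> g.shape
(3, 3)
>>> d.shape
(3, 2, 7)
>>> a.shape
(2, 11, 11, 7)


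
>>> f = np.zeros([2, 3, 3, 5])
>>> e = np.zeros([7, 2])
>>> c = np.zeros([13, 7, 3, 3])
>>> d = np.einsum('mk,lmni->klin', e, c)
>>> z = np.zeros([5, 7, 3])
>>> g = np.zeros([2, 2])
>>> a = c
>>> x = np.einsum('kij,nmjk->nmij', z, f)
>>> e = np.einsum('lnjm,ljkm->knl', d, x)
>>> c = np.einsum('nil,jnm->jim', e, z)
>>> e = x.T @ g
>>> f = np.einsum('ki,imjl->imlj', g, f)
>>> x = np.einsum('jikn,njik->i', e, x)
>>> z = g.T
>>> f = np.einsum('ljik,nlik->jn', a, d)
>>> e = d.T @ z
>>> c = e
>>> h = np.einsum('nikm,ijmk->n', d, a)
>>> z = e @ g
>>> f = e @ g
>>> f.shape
(3, 3, 13, 2)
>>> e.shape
(3, 3, 13, 2)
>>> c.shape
(3, 3, 13, 2)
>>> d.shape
(2, 13, 3, 3)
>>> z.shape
(3, 3, 13, 2)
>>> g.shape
(2, 2)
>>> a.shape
(13, 7, 3, 3)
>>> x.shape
(7,)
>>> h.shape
(2,)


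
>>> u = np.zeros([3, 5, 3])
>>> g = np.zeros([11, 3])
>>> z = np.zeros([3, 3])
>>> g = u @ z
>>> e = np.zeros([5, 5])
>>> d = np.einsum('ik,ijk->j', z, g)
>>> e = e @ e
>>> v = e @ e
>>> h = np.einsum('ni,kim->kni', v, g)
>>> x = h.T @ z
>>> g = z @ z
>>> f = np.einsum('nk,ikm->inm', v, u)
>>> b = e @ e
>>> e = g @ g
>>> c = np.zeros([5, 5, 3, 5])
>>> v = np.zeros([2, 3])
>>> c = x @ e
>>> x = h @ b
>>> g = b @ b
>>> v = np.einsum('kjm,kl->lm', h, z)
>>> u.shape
(3, 5, 3)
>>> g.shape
(5, 5)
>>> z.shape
(3, 3)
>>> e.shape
(3, 3)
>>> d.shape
(5,)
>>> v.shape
(3, 5)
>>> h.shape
(3, 5, 5)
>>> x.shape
(3, 5, 5)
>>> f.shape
(3, 5, 3)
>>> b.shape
(5, 5)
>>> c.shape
(5, 5, 3)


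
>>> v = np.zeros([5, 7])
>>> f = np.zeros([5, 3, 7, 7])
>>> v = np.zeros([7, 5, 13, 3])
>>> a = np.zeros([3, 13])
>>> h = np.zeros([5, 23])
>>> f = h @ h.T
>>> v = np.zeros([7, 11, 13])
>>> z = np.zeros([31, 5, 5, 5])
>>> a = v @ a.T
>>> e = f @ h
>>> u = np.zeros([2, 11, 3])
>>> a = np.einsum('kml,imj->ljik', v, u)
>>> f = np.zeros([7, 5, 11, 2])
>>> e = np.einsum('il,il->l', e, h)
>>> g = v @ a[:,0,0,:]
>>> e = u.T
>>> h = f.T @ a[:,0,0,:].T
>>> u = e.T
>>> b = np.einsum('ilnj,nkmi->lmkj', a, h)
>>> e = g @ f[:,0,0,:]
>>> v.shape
(7, 11, 13)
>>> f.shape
(7, 5, 11, 2)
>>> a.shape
(13, 3, 2, 7)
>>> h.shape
(2, 11, 5, 13)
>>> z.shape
(31, 5, 5, 5)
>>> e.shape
(7, 11, 2)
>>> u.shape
(2, 11, 3)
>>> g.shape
(7, 11, 7)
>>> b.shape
(3, 5, 11, 7)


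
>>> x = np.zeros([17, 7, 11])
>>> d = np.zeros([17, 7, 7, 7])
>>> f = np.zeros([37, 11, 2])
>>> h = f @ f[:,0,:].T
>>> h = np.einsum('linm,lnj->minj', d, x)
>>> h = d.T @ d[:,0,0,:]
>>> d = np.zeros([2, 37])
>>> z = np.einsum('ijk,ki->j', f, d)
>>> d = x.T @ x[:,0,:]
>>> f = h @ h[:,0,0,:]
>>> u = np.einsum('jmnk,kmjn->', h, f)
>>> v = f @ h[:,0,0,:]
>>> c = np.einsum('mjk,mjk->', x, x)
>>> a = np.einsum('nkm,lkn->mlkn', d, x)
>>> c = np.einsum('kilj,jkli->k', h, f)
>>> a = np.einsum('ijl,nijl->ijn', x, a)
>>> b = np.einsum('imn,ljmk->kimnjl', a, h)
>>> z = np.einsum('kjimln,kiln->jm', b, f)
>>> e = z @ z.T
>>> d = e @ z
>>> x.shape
(17, 7, 11)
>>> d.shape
(17, 11)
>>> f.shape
(7, 7, 7, 7)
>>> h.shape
(7, 7, 7, 7)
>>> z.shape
(17, 11)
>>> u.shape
()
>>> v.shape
(7, 7, 7, 7)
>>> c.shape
(7,)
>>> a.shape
(17, 7, 11)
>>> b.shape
(7, 17, 7, 11, 7, 7)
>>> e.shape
(17, 17)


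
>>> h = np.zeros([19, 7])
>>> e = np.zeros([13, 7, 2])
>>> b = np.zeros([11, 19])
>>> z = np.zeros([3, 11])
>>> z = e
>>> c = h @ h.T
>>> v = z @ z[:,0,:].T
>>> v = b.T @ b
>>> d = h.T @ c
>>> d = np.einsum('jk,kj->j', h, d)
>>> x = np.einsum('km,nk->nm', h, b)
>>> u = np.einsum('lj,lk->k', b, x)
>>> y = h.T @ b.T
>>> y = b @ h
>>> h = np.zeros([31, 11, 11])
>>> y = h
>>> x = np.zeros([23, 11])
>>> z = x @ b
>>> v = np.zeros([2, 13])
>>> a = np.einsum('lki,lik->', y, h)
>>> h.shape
(31, 11, 11)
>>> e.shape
(13, 7, 2)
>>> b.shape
(11, 19)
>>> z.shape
(23, 19)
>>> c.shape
(19, 19)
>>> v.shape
(2, 13)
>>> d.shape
(19,)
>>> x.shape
(23, 11)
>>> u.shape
(7,)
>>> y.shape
(31, 11, 11)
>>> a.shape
()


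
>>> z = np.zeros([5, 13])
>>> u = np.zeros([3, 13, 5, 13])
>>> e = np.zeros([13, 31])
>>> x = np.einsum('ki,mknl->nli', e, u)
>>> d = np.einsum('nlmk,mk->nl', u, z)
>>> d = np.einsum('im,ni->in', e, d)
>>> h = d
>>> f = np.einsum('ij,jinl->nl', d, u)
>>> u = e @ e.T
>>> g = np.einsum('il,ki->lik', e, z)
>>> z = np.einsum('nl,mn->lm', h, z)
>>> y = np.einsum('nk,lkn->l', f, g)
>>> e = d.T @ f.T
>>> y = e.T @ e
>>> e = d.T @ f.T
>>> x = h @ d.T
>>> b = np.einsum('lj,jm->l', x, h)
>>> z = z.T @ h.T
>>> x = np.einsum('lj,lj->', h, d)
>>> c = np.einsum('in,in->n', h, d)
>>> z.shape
(5, 13)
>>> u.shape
(13, 13)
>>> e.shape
(3, 5)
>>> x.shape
()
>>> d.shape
(13, 3)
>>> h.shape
(13, 3)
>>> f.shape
(5, 13)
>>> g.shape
(31, 13, 5)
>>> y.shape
(5, 5)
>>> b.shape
(13,)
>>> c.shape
(3,)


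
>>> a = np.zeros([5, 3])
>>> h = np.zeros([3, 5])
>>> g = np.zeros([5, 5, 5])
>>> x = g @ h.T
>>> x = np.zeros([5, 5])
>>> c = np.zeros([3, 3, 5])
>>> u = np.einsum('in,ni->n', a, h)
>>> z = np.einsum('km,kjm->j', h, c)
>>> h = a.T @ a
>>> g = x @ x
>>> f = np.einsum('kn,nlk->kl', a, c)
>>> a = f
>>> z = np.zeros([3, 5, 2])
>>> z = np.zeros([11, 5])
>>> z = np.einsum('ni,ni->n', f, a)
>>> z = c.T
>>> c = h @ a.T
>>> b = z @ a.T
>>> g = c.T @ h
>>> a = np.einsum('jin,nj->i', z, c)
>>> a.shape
(3,)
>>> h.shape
(3, 3)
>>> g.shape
(5, 3)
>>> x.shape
(5, 5)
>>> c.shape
(3, 5)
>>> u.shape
(3,)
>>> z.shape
(5, 3, 3)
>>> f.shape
(5, 3)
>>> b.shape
(5, 3, 5)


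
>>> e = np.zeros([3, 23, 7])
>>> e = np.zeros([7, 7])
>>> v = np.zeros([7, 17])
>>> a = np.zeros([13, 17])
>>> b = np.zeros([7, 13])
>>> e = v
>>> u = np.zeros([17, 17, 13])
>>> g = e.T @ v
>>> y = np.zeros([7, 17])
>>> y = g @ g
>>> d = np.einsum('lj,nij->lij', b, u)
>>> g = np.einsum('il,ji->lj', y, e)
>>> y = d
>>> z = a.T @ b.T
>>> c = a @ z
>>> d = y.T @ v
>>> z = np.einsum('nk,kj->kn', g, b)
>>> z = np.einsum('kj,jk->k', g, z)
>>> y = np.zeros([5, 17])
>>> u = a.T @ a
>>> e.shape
(7, 17)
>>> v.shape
(7, 17)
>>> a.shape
(13, 17)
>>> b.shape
(7, 13)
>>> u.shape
(17, 17)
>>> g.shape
(17, 7)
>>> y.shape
(5, 17)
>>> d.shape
(13, 17, 17)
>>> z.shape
(17,)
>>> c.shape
(13, 7)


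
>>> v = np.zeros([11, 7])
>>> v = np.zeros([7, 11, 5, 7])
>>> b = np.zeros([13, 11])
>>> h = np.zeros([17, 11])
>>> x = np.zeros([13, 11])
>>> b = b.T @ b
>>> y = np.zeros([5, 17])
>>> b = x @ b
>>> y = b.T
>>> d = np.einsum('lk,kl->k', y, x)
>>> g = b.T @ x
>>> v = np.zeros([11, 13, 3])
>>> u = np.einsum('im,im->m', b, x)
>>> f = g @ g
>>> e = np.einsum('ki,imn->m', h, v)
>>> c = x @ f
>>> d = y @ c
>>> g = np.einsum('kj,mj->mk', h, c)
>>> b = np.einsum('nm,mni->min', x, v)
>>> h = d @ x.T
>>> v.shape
(11, 13, 3)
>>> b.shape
(11, 3, 13)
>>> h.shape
(11, 13)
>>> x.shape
(13, 11)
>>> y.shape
(11, 13)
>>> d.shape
(11, 11)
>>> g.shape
(13, 17)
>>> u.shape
(11,)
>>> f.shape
(11, 11)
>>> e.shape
(13,)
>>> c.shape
(13, 11)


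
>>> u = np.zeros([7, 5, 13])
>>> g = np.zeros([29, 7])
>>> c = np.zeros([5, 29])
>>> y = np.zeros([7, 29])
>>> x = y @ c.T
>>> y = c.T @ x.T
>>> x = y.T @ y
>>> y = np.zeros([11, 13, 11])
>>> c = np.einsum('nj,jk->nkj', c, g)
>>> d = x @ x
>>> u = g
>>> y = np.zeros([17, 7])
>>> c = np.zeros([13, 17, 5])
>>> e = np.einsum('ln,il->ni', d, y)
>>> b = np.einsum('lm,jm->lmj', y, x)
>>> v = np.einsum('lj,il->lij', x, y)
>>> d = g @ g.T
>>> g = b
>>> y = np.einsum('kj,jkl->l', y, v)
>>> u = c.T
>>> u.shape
(5, 17, 13)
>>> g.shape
(17, 7, 7)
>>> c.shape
(13, 17, 5)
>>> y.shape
(7,)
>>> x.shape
(7, 7)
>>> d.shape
(29, 29)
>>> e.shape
(7, 17)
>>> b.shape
(17, 7, 7)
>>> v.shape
(7, 17, 7)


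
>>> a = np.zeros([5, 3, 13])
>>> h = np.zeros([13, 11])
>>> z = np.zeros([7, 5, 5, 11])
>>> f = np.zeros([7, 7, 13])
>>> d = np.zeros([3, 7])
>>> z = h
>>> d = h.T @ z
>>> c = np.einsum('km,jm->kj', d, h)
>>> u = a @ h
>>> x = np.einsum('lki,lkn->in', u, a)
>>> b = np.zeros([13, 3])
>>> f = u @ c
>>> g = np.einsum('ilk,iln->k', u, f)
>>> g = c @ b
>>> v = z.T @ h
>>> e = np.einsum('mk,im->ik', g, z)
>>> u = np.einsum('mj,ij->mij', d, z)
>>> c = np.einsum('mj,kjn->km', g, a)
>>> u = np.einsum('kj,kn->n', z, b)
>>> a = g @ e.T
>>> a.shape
(11, 13)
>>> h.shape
(13, 11)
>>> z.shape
(13, 11)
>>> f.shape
(5, 3, 13)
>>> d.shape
(11, 11)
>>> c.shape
(5, 11)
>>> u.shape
(3,)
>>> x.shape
(11, 13)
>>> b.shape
(13, 3)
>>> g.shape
(11, 3)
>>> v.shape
(11, 11)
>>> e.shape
(13, 3)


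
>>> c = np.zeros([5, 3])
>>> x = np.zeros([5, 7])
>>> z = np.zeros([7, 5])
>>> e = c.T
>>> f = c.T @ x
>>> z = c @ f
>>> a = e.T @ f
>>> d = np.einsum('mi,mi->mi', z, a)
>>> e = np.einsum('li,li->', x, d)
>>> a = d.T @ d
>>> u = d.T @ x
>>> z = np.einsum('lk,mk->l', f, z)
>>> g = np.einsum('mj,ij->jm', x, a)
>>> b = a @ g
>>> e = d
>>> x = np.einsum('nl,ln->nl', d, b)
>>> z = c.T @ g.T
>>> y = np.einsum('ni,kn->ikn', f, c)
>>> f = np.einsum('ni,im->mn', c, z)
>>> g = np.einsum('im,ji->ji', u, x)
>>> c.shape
(5, 3)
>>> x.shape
(5, 7)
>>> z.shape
(3, 7)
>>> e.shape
(5, 7)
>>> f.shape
(7, 5)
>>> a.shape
(7, 7)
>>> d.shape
(5, 7)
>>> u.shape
(7, 7)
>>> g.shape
(5, 7)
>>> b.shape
(7, 5)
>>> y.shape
(7, 5, 3)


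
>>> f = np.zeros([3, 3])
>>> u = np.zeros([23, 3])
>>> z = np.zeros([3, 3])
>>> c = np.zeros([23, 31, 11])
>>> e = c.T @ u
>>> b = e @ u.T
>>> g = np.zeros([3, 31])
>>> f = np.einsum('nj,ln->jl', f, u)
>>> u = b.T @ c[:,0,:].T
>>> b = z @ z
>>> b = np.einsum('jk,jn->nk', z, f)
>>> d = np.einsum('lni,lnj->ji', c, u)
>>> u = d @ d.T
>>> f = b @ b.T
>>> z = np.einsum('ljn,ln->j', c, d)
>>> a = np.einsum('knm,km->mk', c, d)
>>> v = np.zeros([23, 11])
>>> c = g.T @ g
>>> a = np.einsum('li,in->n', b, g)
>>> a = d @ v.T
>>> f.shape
(23, 23)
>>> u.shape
(23, 23)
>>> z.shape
(31,)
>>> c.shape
(31, 31)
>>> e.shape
(11, 31, 3)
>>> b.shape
(23, 3)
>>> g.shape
(3, 31)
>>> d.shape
(23, 11)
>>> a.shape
(23, 23)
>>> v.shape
(23, 11)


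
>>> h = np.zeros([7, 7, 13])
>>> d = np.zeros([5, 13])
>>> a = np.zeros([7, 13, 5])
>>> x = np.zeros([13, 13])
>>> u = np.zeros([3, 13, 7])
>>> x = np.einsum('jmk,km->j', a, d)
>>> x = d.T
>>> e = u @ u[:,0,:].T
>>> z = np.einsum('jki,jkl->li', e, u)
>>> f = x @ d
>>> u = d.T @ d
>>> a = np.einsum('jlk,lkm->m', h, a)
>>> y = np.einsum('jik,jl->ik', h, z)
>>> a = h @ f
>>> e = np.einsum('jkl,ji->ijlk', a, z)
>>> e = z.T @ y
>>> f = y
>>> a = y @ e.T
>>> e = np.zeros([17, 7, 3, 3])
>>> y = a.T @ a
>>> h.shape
(7, 7, 13)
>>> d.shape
(5, 13)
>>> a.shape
(7, 3)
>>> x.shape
(13, 5)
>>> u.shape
(13, 13)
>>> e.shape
(17, 7, 3, 3)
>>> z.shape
(7, 3)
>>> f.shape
(7, 13)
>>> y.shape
(3, 3)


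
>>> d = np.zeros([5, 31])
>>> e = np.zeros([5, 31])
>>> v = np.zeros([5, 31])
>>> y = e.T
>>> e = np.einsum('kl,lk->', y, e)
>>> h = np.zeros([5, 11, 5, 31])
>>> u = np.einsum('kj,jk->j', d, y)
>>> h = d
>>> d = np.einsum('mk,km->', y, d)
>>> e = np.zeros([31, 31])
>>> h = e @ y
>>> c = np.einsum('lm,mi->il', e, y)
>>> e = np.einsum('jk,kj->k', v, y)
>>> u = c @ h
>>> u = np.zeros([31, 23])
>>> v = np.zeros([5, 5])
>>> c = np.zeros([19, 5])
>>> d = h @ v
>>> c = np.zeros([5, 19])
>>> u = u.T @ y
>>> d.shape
(31, 5)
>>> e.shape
(31,)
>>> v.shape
(5, 5)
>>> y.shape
(31, 5)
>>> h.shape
(31, 5)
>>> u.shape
(23, 5)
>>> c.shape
(5, 19)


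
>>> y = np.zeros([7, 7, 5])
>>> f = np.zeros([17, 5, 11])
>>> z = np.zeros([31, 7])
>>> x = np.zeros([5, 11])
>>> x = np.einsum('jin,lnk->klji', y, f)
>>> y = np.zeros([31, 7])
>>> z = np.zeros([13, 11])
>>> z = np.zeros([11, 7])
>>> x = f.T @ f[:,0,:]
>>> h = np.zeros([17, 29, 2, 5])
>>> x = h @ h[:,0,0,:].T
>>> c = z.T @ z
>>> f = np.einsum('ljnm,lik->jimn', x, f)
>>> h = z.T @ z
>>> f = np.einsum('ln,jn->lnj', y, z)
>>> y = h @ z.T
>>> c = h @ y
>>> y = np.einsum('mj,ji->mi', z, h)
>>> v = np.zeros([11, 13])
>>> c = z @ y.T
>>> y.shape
(11, 7)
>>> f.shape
(31, 7, 11)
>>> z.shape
(11, 7)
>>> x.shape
(17, 29, 2, 17)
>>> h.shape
(7, 7)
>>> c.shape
(11, 11)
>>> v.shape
(11, 13)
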